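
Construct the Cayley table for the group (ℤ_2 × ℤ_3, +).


Elements: {(0,0), (0,1), (0,2), (1,0), (1,1), (1,2)}
Operation: componentwise addition mod (2, 3)
Entry (a, b) = ((a₁+b₁) mod 2, (a₂+b₂) mod 3)

Cayley table:
      | (0,0) | (0,1) | (0,2) | (1,0) | (1,1) | (1,2)
(0,0) | (0,0) | (0,1) | (0,2) | (1,0) | (1,1) | (1,2)
(0,1) | (0,1) | (0,2) | (0,0) | (1,1) | (1,2) | (1,0)
(0,2) | (0,2) | (0,0) | (0,1) | (1,2) | (1,0) | (1,1)
(1,0) | (1,0) | (1,1) | (1,2) | (0,0) | (0,1) | (0,2)
(1,1) | (1,1) | (1,2) | (1,0) | (0,1) | (0,2) | (0,0)
(1,2) | (1,2) | (1,0) | (1,1) | (0,2) | (0,0) | (0,1)


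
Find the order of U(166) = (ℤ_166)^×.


U(n) is the group of units mod n; |U(n)| = φ(n)
|U(166)| = φ(166) = 82

|U(166) = (ℤ_166)^×| = 82


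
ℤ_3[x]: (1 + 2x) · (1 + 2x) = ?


Expand and collect like terms; reduce coefficients mod 3:
x^0: 1·1 = 1 ≡ 1 (mod 3)
x^1: 1·2 + 2·1 = 4 ≡ 1 (mod 3)
x^2: 2·2 = 4 ≡ 1 (mod 3)
Result: 1 + x + x^2

f · g = 1 + x + x^2


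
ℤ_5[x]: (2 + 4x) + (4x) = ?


Add coefficients mod 5:
x^0: 2 + 0 = 2 (mod 5)
x^1: 4 + 4 = 3 (mod 5)
Result: 2 + 3x

f + g = 2 + 3x


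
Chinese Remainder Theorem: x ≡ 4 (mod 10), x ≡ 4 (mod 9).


m₁ = 10, m₂ = 9, gcd = 1, so CRT applies. M = m₁·m₂ = 90
Let M₁ = M/m₁ = 9, M₂ = M/m₂ = 10
Find y₁ ≡ M₁⁻¹ (mod m₁): 9⁻¹ ≡ 9 (mod 10)
Find y₂ ≡ M₂⁻¹ (mod m₂): 10⁻¹ ≡ 1 (mod 9)
x = a₁·M₁·y₁ + a₂·M₂·y₂ = 4·9·9 + 4·10·1 = 364
Reduce mod 90: x ≡ 4
Check: 4 mod 10 = 4 ✓, 4 mod 9 = 4 ✓

x ≡ 4 (mod 90)


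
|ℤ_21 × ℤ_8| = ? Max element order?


|ℤ_21 × ℤ_8| = 21 × 8 = 168
Max element order = lcm(21,8) = 168
Cyclic? Yes (gcd=1)

|ℤ_21×ℤ_8| = 168, max element order = 168


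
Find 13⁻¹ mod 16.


Use the extended Euclidean algorithm to write 1 = 13·s + 16·t; then s mod 16 is the inverse.
Euclidean algorithm:
  13 = 0·16 + 13
  16 = 1·13 + 3
  13 = 4·3 + 1
  3 = 3·1 + 0
gcd(13,16) = 1
Back-substitution gives: 13·(5) + 16·(-4) = 1
So 13⁻¹ ≡ 5 ≡ 5 (mod 16)
Check: 13 × 5 = 65 ≡ 1 (mod 16) ✓

13⁻¹ ≡ 5 (mod 16)


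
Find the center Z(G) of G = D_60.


Z(G) = {g ∈ G | gx = xg for all x ∈ G}
For even n, Z(D_n) = {e, r^(n/2)}: the 180° rotation r^30 commutes with every reflection and rotation

Z(D_60) = {e, r^30}


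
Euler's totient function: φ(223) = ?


Factor n: 223 = 223
φ(n) = n · ∏(1 - 1/p) over distinct primes p | n
φ(223) = 223 · (1 - 1/223) = 222

φ(223) = 222


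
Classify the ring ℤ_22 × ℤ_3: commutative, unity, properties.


Direct product ring; commutative with unity (1,1); but (1,0)·(0,1) = (0,0) gives zero divisors, so not an integral domain
Commutative: Yes
Integral domain: No
Has unity: Yes

ℤ_22 × ℤ_3: Commutative=Yes, Unity=Yes


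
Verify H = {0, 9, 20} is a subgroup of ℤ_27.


Subgroup test for H = {0, 9, 20} in (ℤ_27, +):
(1) 0 ∈ H? Yes
(2) Closure: for all a,b ∈ H, (a+b) mod 27 ∈ H? No  [counterexample: 9 + 9 = 18 ∉ H]
(3) Inverses: for all a ∈ H, -a mod 27 ∈ H? No

No, H is not a subgroup of ℤ_27


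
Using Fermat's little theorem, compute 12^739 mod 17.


Fermat's little theorem: if p is prime and gcd(a,p)=1, then a^(p-1) ≡ 1 (mod p)
p = 17 is prime, gcd(12,17) = 1
Reduce exponent: 739 mod 16 = 3
So 12^739 ≡ 12^3 (mod 17)
12^3 mod 17 = 11

12^739 ≡ 11 (mod 17)


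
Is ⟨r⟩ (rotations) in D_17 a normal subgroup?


H = ⟨r⟩ (rotations) in D_17
The rotation subgroup ⟨r⟩ has index 2 in D_17, so it is normal

Yes, normal subgroup


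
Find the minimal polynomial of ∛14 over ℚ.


∛14 satisfies x³ - 14 = 0, irreducible over ℚ (no rational root; 14 is not a perfect cube)

Minimal polynomial: x³ - 14


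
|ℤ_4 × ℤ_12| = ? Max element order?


|ℤ_4 × ℤ_12| = 4 × 12 = 48
Max element order = lcm(4,12) = 12
Cyclic? No (gcd=4)

|ℤ_4×ℤ_12| = 48, max element order = 12


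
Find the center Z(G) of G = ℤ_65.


Z(G) = {g ∈ G | gx = xg for all x ∈ G}
ℤ_65 is abelian, so Z(G) = G

Z(ℤ_65) = ℤ_65


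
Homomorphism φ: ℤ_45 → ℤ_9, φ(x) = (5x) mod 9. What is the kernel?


Kernel = preimage of identity
ker(φ) = {x ∈ ℤ_45 : 5x ≡ 0 (mod 9)}. Since 9 | 45, φ is well-defined. The kernel is the cyclic subgroup ⟨9⟩ of ℤ_45 (order 5), i.e. {0, 9, 18, 27, 36}

ker(φ) = {0, 9, 18, 27, 36}


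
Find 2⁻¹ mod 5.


Use the extended Euclidean algorithm to write 1 = 2·s + 5·t; then s mod 5 is the inverse.
Euclidean algorithm:
  2 = 0·5 + 2
  5 = 2·2 + 1
  2 = 2·1 + 0
gcd(2,5) = 1
Back-substitution gives: 2·(-2) + 5·(1) = 1
So 2⁻¹ ≡ -2 ≡ 3 (mod 5)
Check: 2 × 3 = 6 ≡ 1 (mod 5) ✓

2⁻¹ ≡ 3 (mod 5)


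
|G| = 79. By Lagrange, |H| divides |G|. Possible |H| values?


Lagrange's theorem: |H| divides |G|
|G| = 79
Divisors of 79: 1, 79

Possible subgroup orders: {1, 79}


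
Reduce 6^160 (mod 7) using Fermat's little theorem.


Fermat's little theorem: if p is prime and gcd(a,p)=1, then a^(p-1) ≡ 1 (mod p)
p = 7 is prime, gcd(6,7) = 1
Reduce exponent: 160 mod 6 = 4
So 6^160 ≡ 6^4 (mod 7)
6^4 mod 7 = 1

6^160 ≡ 1 (mod 7)


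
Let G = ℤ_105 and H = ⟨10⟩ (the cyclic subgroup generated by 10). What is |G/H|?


|⟨10⟩| = n / gcd(10, 105) = 105 / 5 = 21
H is normal (ℤ_105 is abelian).
|G/H| = |G| / |H| = 105 / 21 = 5

|G/H| = 5


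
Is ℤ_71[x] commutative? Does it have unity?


ℤ_71 is a field (n prime), so ℤ_71[x] is a commutative integral domain with unity
Commutative: Yes
Integral domain: Yes
Has unity: Yes

ℤ_71[x]: Commutative=Yes, Unity=Yes


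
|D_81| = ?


|D_n| = 2n (n rotations and n reflections)
|D_81| = 2×81 = 162

|D_81| = 162


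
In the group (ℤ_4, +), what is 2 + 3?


Operation: addition mod 4
2 + 3 = (a + b) mod 4 with a = 2, b = 3

2 + 3 = 1


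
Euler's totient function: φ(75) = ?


Factor n: 75 = 3 × 5^2
φ(n) = n · ∏(1 - 1/p) over distinct primes p | n
φ(75) = 75 · (1 - 1/3) · (1 - 1/5) = 40

φ(75) = 40


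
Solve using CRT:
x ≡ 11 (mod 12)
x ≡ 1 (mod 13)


m₁ = 12, m₂ = 13, gcd = 1, so CRT applies. M = m₁·m₂ = 156
Let M₁ = M/m₁ = 13, M₂ = M/m₂ = 12
Find y₁ ≡ M₁⁻¹ (mod m₁): 13⁻¹ ≡ 1 (mod 12)
Find y₂ ≡ M₂⁻¹ (mod m₂): 12⁻¹ ≡ 12 (mod 13)
x = a₁·M₁·y₁ + a₂·M₂·y₂ = 11·13·1 + 1·12·12 = 287
Reduce mod 156: x ≡ 131
Check: 131 mod 12 = 11 ✓, 131 mod 13 = 1 ✓

x ≡ 131 (mod 156)


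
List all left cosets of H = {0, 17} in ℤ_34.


H = {0, 17}, |H| = 2
Number of cosets = |G|/|H| = 34/2 = 17
0 + H = {0, 17}
1 + H = {1, 18}
2 + H = {2, 19}
3 + H = {3, 20}
4 + H = {4, 21}
5 + H = {5, 22}
6 + H = {6, 23}
7 + H = {7, 24}
8 + H = {8, 25}
9 + H = {9, 26}
10 + H = {10, 27}
11 + H = {11, 28}
12 + H = {12, 29}
13 + H = {13, 30}
14 + H = {14, 31}
15 + H = {15, 32}
16 + H = {16, 33}

Cosets: 0+H={0,17}; 1+H={1,18}; 2+H={2,19}; 3+H={3,20}; 4+H={4,21}; 5+H={5,22}; 6+H={6,23}; 7+H={7,24}; 8+H={8,25}; 9+H={9,26}; 10+H={10,27}; 11+H={11,28}; 12+H={12,29}; 13+H={13,30}; 14+H={14,31}; 15+H={15,32}; 16+H={16,33}


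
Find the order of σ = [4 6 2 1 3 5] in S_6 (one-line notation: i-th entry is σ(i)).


Cycle decomposition: (1 4) (2 6 5 3)
Cycle lengths: 2, 4
Order = lcm(2, 4) = 4

ord(σ) = 4


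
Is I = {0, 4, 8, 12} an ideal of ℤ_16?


Check ideal conditions for I = {0, 4, 8, 12} in ℤ_16:
(1) I is an additive subgroup? Yes
(2) For r ∈ ℤ_16 and a ∈ I: r·a ∈ I? Yes

Yes, I is an ideal of ℤ_16


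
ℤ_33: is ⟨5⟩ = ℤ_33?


g generates ℤ_n iff gcd(g, n) = 1
gcd(5, 33) = 1
Since gcd = 1, 5 is a generator.

Yes, 5 generates ℤ_33


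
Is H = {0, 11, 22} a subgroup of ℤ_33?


Subgroup test for H = {0, 11, 22} in (ℤ_33, +):
(1) 0 ∈ H? Yes
(2) Closure: for all a,b ∈ H, (a+b) mod 33 ∈ H? Yes
(3) Inverses: for all a ∈ H, -a mod 33 ∈ H? Yes

Yes, H is a subgroup of ℤ_33


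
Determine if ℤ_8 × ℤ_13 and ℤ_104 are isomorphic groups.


Comparing ℤ_8 × ℤ_13 and ℤ_104:
gcd(8,13) = 1, so ℤ_8 × ℤ_13 ≅ ℤ_104 (CRT)

Yes, ℤ_8 × ℤ_13 ≅ ℤ_104


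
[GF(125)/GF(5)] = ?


GF(125) = GF(5^3), so the extension degree is 3

[GF(125)/GF(5)] = 3


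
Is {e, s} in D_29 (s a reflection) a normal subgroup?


H = {e, s} in D_29 (s a reflection)
r·s·r⁻¹ = sr⁻² ≠ s for n ≥ 3, so {e, s} is not closed under conjugation

No, not a normal subgroup


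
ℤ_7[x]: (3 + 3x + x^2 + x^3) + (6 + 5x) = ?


Add coefficients mod 7:
x^0: 3 + 6 = 2 (mod 7)
x^1: 3 + 5 = 1 (mod 7)
x^2: 1 + 0 = 1 (mod 7)
x^3: 1 + 0 = 1 (mod 7)
Result: 2 + x + x^2 + x^3

f + g = 2 + x + x^2 + x^3


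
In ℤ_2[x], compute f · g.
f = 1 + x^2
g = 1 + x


Expand and collect like terms; reduce coefficients mod 2:
x^0: 1·1 = 1 ≡ 1 (mod 2)
x^1: 1·1 + 0·1 = 1 ≡ 1 (mod 2)
x^2: 0·1 + 1·1 = 1 ≡ 1 (mod 2)
x^3: 1·1 = 1 ≡ 1 (mod 2)
Result: 1 + x + x^2 + x^3

f · g = 1 + x + x^2 + x^3


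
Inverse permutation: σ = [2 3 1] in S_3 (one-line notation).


To find σ⁻¹, swap domain and range:
σ(1) = 2 → σ⁻¹(2) = 1
σ(2) = 3 → σ⁻¹(3) = 2
σ(3) = 1 → σ⁻¹(1) = 3

σ⁻¹ = [3 1 2]


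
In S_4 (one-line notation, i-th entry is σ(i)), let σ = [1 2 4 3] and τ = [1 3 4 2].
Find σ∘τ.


σ∘τ: apply τ first, then σ
1 →τ 1 →σ 1
2 →τ 3 →σ 4
3 →τ 4 →σ 3
4 →τ 2 →σ 2

σ∘τ = [1 4 3 2]


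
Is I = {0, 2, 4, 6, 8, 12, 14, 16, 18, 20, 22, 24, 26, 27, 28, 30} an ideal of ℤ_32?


Check ideal conditions for I = {0, 2, 4, 6, 8, 12, 14, 16, 18, 20, 22, 24, 26, 27, 28, 30} in ℤ_32:
(1) I is an additive subgroup? No
(2) For r ∈ ℤ_32 and a ∈ I: r·a ∈ I? No  [counterexample: r=3, a=14, r·a mod 32 = 10 ∉ I]

No, I is not an ideal of ℤ_32


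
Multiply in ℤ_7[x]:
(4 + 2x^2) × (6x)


Expand and collect like terms; reduce coefficients mod 7:
x^0: 4·0 = 0 ≡ 0 (mod 7)
x^1: 4·6 + 0·0 = 24 ≡ 3 (mod 7)
x^2: 0·6 + 2·0 = 0 ≡ 0 (mod 7)
x^3: 2·6 = 12 ≡ 5 (mod 7)
Result: 3x + 5x^3

f · g = 3x + 5x^3


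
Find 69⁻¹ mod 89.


Use the extended Euclidean algorithm to write 1 = 69·s + 89·t; then s mod 89 is the inverse.
Euclidean algorithm:
  69 = 0·89 + 69
  89 = 1·69 + 20
  69 = 3·20 + 9
  20 = 2·9 + 2
  9 = 4·2 + 1
  2 = 2·1 + 0
gcd(69,89) = 1
Back-substitution gives: 69·(40) + 89·(-31) = 1
So 69⁻¹ ≡ 40 ≡ 40 (mod 89)
Check: 69 × 40 = 2760 ≡ 1 (mod 89) ✓

69⁻¹ ≡ 40 (mod 89)


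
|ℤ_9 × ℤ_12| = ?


|A × B| = |A| · |B|
|ℤ_9 × ℤ_12| = 9 × 12 = 108

|ℤ_9 × ℤ_12| = 108


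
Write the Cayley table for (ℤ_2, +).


Elements: {0, 1}
Operation: addition mod 2
Entry (a, b) = (a + b) mod 2

Cayley table:
  | 0 | 1
0 | 0 | 1
1 | 1 | 0


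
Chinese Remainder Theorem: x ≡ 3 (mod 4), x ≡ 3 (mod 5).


m₁ = 4, m₂ = 5, gcd = 1, so CRT applies. M = m₁·m₂ = 20
Let M₁ = M/m₁ = 5, M₂ = M/m₂ = 4
Find y₁ ≡ M₁⁻¹ (mod m₁): 5⁻¹ ≡ 1 (mod 4)
Find y₂ ≡ M₂⁻¹ (mod m₂): 4⁻¹ ≡ 4 (mod 5)
x = a₁·M₁·y₁ + a₂·M₂·y₂ = 3·5·1 + 3·4·4 = 63
Reduce mod 20: x ≡ 3
Check: 3 mod 4 = 3 ✓, 3 mod 5 = 3 ✓

x ≡ 3 (mod 20)


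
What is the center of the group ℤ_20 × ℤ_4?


Z(G) = {g ∈ G | gx = xg for all x ∈ G}
Direct product of abelian groups is abelian, so Z(G) = G

Z(ℤ_20 × ℤ_4) = ℤ_20 × ℤ_4


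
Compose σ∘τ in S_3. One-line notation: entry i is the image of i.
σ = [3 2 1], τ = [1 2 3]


σ∘τ: apply τ first, then σ
1 →τ 1 →σ 3
2 →τ 2 →σ 2
3 →τ 3 →σ 1

σ∘τ = [3 2 1]


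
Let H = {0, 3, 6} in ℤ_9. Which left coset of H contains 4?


4 + H = {4 + h (mod 9) : h ∈ H}
4+0=4, 4+3=7, 4+6=1
4 + H = {1, 4, 7} = 1 + H

4 + H = {1, 4, 7}


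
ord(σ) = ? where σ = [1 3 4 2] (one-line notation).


Cycle decomposition: (2 3 4)
Cycle lengths: 3
Order = lcm(3) = 3

ord(σ) = 3


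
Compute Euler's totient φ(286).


Factor n: 286 = 2 × 11 × 13
φ(n) = n · ∏(1 - 1/p) over distinct primes p | n
φ(286) = 286 · (1 - 1/2) · (1 - 1/11) · (1 - 1/13) = 120

φ(286) = 120


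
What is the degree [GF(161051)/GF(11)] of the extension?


GF(161051) = GF(11^5), so the extension degree is 5

[GF(161051)/GF(11)] = 5


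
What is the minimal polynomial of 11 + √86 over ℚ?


Let α = 11 + √86. Then α - 11 = √86, so (α - 11)² = 86, giving α² - 22α + 35 = 0. Degree 2 and α ∉ ℚ, so this is the minimal polynomial.

Minimal polynomial: x² - 22x + 35


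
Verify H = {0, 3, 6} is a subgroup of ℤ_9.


Subgroup test for H = {0, 3, 6} in (ℤ_9, +):
(1) 0 ∈ H? Yes
(2) Closure: for all a,b ∈ H, (a+b) mod 9 ∈ H? Yes
(3) Inverses: for all a ∈ H, -a mod 9 ∈ H? Yes

Yes, H is a subgroup of ℤ_9


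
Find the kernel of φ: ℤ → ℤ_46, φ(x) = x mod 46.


Kernel = preimage of identity
ker(φ) = {x ∈ ℤ : x ≡ 0 (mod 46)} = 46ℤ = {0, ±46, ±92, ...}

ker(φ) = 46ℤ


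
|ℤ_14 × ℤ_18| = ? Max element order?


|ℤ_14 × ℤ_18| = 14 × 18 = 252
Max element order = lcm(14,18) = 126
Cyclic? No (gcd=2)

|ℤ_14×ℤ_18| = 252, max element order = 126


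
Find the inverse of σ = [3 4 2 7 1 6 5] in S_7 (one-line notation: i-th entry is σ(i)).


To find σ⁻¹, swap domain and range:
σ(1) = 3 → σ⁻¹(3) = 1
σ(2) = 4 → σ⁻¹(4) = 2
σ(3) = 2 → σ⁻¹(2) = 3
σ(4) = 7 → σ⁻¹(7) = 4
σ(5) = 1 → σ⁻¹(1) = 5
σ(6) = 6 → σ⁻¹(6) = 6
σ(7) = 5 → σ⁻¹(5) = 7

σ⁻¹ = [5 3 1 2 7 6 4]


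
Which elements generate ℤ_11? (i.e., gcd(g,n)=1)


g generates ℤ_n iff gcd(g,n) = 1
Checking each g ∈ {1,...,10}:
gcd(1,11) = 1
gcd(2,11) = 1
gcd(3,11) = 1
gcd(4,11) = 1
gcd(5,11) = 1
gcd(6,11) = 1
gcd(7,11) = 1
gcd(8,11) = 1
gcd(9,11) = 1
gcd(10,11) = 1
Generators: {1, 2, 3, 4, 5, 6, 7, 8, 9, 10}
Number of generators = φ(11) = 10

Generators of ℤ_11 = {1, 2, 3, 4, 5, 6, 7, 8, 9, 10}


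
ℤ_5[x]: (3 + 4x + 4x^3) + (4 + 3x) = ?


Add coefficients mod 5:
x^0: 3 + 4 = 2 (mod 5)
x^1: 4 + 3 = 2 (mod 5)
x^2: 0 + 0 = 0 (mod 5)
x^3: 4 + 0 = 4 (mod 5)
Result: 2 + 2x + 4x^3

f + g = 2 + 2x + 4x^3


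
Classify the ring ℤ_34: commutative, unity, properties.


ℤ_34 is a commutative ring with unity 1; 34 = 2×17 is composite, so 2·17 ≡ 0 gives zero divisors (not an integral domain)
Commutative: Yes
Integral domain: No
Has unity: Yes

ℤ_34: Commutative=Yes, Unity=Yes


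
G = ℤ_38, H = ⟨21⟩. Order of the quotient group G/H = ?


|⟨21⟩| = n / gcd(21, 38) = 38 / 1 = 38
H is normal (ℤ_38 is abelian).
|G/H| = |G| / |H| = 38 / 38 = 1

|G/H| = 1


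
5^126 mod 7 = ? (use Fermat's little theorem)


Fermat's little theorem: if p is prime and gcd(a,p)=1, then a^(p-1) ≡ 1 (mod p)
p = 7 is prime, gcd(5,7) = 1
Reduce exponent: 126 mod 6 = 0
So 5^126 ≡ 5^0 (mod 7)
5^0 = 1

5^126 ≡ 1 (mod 7)


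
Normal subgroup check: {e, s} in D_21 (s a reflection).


H = {e, s} in D_21 (s a reflection)
r·s·r⁻¹ = sr⁻² ≠ s for n ≥ 3, so {e, s} is not closed under conjugation

No, not a normal subgroup


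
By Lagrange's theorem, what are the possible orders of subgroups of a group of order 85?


Lagrange's theorem: |H| divides |G|
|G| = 85
Divisors of 85: 1, 5, 17, 85

Possible subgroup orders: {1, 5, 17, 85}


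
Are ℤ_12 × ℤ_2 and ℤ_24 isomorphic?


Comparing ℤ_12 × ℤ_2 and ℤ_24:
gcd(12,2) = 2 ≠ 1. Max element order in ℤ_12×ℤ_2 is lcm(12,2) = 12 < 24, so it has no element of order 24

No, ℤ_12 × ℤ_2 ≇ ℤ_24


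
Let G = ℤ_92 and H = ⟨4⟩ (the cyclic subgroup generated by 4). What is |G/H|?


|⟨4⟩| = n / gcd(4, 92) = 92 / 4 = 23
H is normal (ℤ_92 is abelian).
|G/H| = |G| / |H| = 92 / 23 = 4

|G/H| = 4


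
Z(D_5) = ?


Z(G) = {g ∈ G | gx = xg for all x ∈ G}
For odd n, Z(D_n) = {e}: no nontrivial rotation commutes with all reflections

Z(D_5) = {e}


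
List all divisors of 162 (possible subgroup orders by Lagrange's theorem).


Lagrange's theorem: |H| divides |G|
|G| = 162
Divisors of 162: 1, 2, 3, 6, 9, 18, 27, 54, 81, 162

Possible subgroup orders: {1, 2, 3, 6, 9, 18, 27, 54, 81, 162}


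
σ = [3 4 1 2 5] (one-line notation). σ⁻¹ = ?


To find σ⁻¹, swap domain and range:
σ(1) = 3 → σ⁻¹(3) = 1
σ(2) = 4 → σ⁻¹(4) = 2
σ(3) = 1 → σ⁻¹(1) = 3
σ(4) = 2 → σ⁻¹(2) = 4
σ(5) = 5 → σ⁻¹(5) = 5

σ⁻¹ = [3 4 1 2 5]


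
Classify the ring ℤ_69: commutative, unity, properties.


ℤ_69 is a commutative ring with unity 1; 69 = 3×23 is composite, so 3·23 ≡ 0 gives zero divisors (not an integral domain)
Commutative: Yes
Integral domain: No
Has unity: Yes

ℤ_69: Commutative=Yes, Unity=Yes


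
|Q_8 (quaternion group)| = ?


Q_8 = {±1, ±i, ±j, ±k}
|Q_8| = 8

|Q_8 (quaternion group)| = 8


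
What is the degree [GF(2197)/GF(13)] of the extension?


GF(2197) = GF(13^3), so the extension degree is 3

[GF(2197)/GF(13)] = 3


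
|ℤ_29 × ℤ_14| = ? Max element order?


|ℤ_29 × ℤ_14| = 29 × 14 = 406
Max element order = lcm(29,14) = 406
Cyclic? Yes (gcd=1)

|ℤ_29×ℤ_14| = 406, max element order = 406


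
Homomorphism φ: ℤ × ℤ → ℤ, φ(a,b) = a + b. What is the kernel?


Kernel = preimage of identity
ker(φ) = {(a,b) ∈ ℤ² | a+b = 0} = {(a,-a) | a ∈ ℤ}

ker(φ) = {(a,-a) | a ∈ ℤ}


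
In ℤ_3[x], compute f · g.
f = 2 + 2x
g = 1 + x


Expand and collect like terms; reduce coefficients mod 3:
x^0: 2·1 = 2 ≡ 2 (mod 3)
x^1: 2·1 + 2·1 = 4 ≡ 1 (mod 3)
x^2: 2·1 = 2 ≡ 2 (mod 3)
Result: 2 + x + 2x^2

f · g = 2 + x + 2x^2


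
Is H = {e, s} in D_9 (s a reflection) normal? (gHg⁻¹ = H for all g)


H = {e, s} in D_9 (s a reflection)
r·s·r⁻¹ = sr⁻² ≠ s for n ≥ 3, so {e, s} is not closed under conjugation

No, not a normal subgroup


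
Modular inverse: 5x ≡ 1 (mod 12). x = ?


Use the extended Euclidean algorithm to write 1 = 5·s + 12·t; then s mod 12 is the inverse.
Euclidean algorithm:
  5 = 0·12 + 5
  12 = 2·5 + 2
  5 = 2·2 + 1
  2 = 2·1 + 0
gcd(5,12) = 1
Back-substitution gives: 5·(5) + 12·(-2) = 1
So 5⁻¹ ≡ 5 ≡ 5 (mod 12)
Check: 5 × 5 = 25 ≡ 1 (mod 12) ✓

5⁻¹ ≡ 5 (mod 12)


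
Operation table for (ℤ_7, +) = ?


Elements: {0, 1, 2, 3, 4, 5, 6}
Operation: addition mod 7
Entry (a, b) = (a + b) mod 7

Cayley table:
  | 0 | 1 | 2 | 3 | 4 | 5 | 6
0 | 0 | 1 | 2 | 3 | 4 | 5 | 6
1 | 1 | 2 | 3 | 4 | 5 | 6 | 0
2 | 2 | 3 | 4 | 5 | 6 | 0 | 1
3 | 3 | 4 | 5 | 6 | 0 | 1 | 2
4 | 4 | 5 | 6 | 0 | 1 | 2 | 3
5 | 5 | 6 | 0 | 1 | 2 | 3 | 4
6 | 6 | 0 | 1 | 2 | 3 | 4 | 5


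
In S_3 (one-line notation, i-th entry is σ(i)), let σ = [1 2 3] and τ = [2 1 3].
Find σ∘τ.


σ∘τ: apply τ first, then σ
1 →τ 2 →σ 2
2 →τ 1 →σ 1
3 →τ 3 →σ 3

σ∘τ = [2 1 3]


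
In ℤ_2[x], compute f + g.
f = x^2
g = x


Add coefficients mod 2:
x^0: 0 + 0 = 0 (mod 2)
x^1: 0 + 1 = 1 (mod 2)
x^2: 1 + 0 = 1 (mod 2)
Result: x + x^2

f + g = x + x^2


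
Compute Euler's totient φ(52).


Factor n: 52 = 2^2 × 13
φ(n) = n · ∏(1 - 1/p) over distinct primes p | n
φ(52) = 52 · (1 - 1/2) · (1 - 1/13) = 24

φ(52) = 24


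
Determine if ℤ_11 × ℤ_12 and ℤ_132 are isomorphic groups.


Comparing ℤ_11 × ℤ_12 and ℤ_132:
gcd(11,12) = 1, so ℤ_11 × ℤ_12 ≅ ℤ_132 (CRT)

Yes, ℤ_11 × ℤ_12 ≅ ℤ_132


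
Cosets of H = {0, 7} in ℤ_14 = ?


H = {0, 7}, |H| = 2
Number of cosets = |G|/|H| = 14/2 = 7
0 + H = {0, 7}
1 + H = {1, 8}
2 + H = {2, 9}
3 + H = {3, 10}
4 + H = {4, 11}
5 + H = {5, 12}
6 + H = {6, 13}

Cosets: 0+H={0,7}; 1+H={1,8}; 2+H={2,9}; 3+H={3,10}; 4+H={4,11}; 5+H={5,12}; 6+H={6,13}


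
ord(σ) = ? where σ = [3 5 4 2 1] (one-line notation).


Cycle decomposition: (1 3 4 2 5)
Cycle lengths: 5
Order = lcm(5) = 5

ord(σ) = 5


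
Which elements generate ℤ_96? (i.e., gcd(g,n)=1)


g generates ℤ_n iff gcd(g,n) = 1
Prime factors of 96: 2, 3
Generators are g ∈ {1,...,95} not divisible by any of these primes.
Generators: {1, 5, 7, 11, 13, 17, 19, 23, 25, 29, 31, 35, 37, 41, 43, 47, 49, 53, 55, 59, 61, 65, 67, 71, 73, 77, 79, 83, 85, 89, 91, 95}
Number of generators = φ(96) = 32

Generators of ℤ_96 = {1, 5, 7, 11, 13, 17, 19, 23, 25, 29, 31, 35, 37, 41, 43, 47, 49, 53, 55, 59, 61, 65, 67, 71, 73, 77, 79, 83, 85, 89, 91, 95}


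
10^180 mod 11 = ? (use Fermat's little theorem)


Fermat's little theorem: if p is prime and gcd(a,p)=1, then a^(p-1) ≡ 1 (mod p)
p = 11 is prime, gcd(10,11) = 1
Reduce exponent: 180 mod 10 = 0
So 10^180 ≡ 10^0 (mod 11)
10^0 = 1

10^180 ≡ 1 (mod 11)


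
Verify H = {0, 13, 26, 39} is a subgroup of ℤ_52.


Subgroup test for H = {0, 13, 26, 39} in (ℤ_52, +):
(1) 0 ∈ H? Yes
(2) Closure: for all a,b ∈ H, (a+b) mod 52 ∈ H? Yes
(3) Inverses: for all a ∈ H, -a mod 52 ∈ H? Yes

Yes, H is a subgroup of ℤ_52


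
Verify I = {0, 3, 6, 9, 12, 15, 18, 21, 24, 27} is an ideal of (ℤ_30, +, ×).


Check ideal conditions for I = {0, 3, 6, 9, 12, 15, 18, 21, 24, 27} in ℤ_30:
(1) I is an additive subgroup? Yes
(2) For r ∈ ℤ_30 and a ∈ I: r·a ∈ I? Yes

Yes, I is an ideal of ℤ_30


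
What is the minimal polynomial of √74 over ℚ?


√74 satisfies x² - 74 = 0, irreducible over ℚ since 74 is squarefree

Minimal polynomial: x² - 74


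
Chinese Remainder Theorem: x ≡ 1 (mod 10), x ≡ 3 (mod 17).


m₁ = 10, m₂ = 17, gcd = 1, so CRT applies. M = m₁·m₂ = 170
Let M₁ = M/m₁ = 17, M₂ = M/m₂ = 10
Find y₁ ≡ M₁⁻¹ (mod m₁): 17⁻¹ ≡ 3 (mod 10)
Find y₂ ≡ M₂⁻¹ (mod m₂): 10⁻¹ ≡ 12 (mod 17)
x = a₁·M₁·y₁ + a₂·M₂·y₂ = 1·17·3 + 3·10·12 = 411
Reduce mod 170: x ≡ 71
Check: 71 mod 10 = 1 ✓, 71 mod 17 = 3 ✓

x ≡ 71 (mod 170)


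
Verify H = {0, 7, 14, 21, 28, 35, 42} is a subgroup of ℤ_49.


Subgroup test for H = {0, 7, 14, 21, 28, 35, 42} in (ℤ_49, +):
(1) 0 ∈ H? Yes
(2) Closure: for all a,b ∈ H, (a+b) mod 49 ∈ H? Yes
(3) Inverses: for all a ∈ H, -a mod 49 ∈ H? Yes

Yes, H is a subgroup of ℤ_49


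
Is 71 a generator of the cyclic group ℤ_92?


g generates ℤ_n iff gcd(g, n) = 1
gcd(71, 92) = 1
Since gcd = 1, 71 is a generator.

Yes, 71 generates ℤ_92


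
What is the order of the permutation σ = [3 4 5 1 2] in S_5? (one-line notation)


Cycle decomposition: (1 3 5 2 4)
Cycle lengths: 5
Order = lcm(5) = 5

ord(σ) = 5


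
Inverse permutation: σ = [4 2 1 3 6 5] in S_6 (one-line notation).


To find σ⁻¹, swap domain and range:
σ(1) = 4 → σ⁻¹(4) = 1
σ(2) = 2 → σ⁻¹(2) = 2
σ(3) = 1 → σ⁻¹(1) = 3
σ(4) = 3 → σ⁻¹(3) = 4
σ(5) = 6 → σ⁻¹(6) = 5
σ(6) = 5 → σ⁻¹(5) = 6

σ⁻¹ = [3 2 4 1 6 5]


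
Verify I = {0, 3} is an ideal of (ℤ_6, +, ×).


Check ideal conditions for I = {0, 3} in ℤ_6:
(1) I is an additive subgroup? Yes
(2) For r ∈ ℤ_6 and a ∈ I: r·a ∈ I? Yes

Yes, I is an ideal of ℤ_6


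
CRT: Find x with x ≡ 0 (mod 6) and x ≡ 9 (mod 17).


m₁ = 6, m₂ = 17, gcd = 1, so CRT applies. M = m₁·m₂ = 102
Let M₁ = M/m₁ = 17, M₂ = M/m₂ = 6
Find y₁ ≡ M₁⁻¹ (mod m₁): 17⁻¹ ≡ 5 (mod 6)
Find y₂ ≡ M₂⁻¹ (mod m₂): 6⁻¹ ≡ 3 (mod 17)
x = a₁·M₁·y₁ + a₂·M₂·y₂ = 0·17·5 + 9·6·3 = 162
Reduce mod 102: x ≡ 60
Check: 60 mod 6 = 0 ✓, 60 mod 17 = 9 ✓

x ≡ 60 (mod 102)


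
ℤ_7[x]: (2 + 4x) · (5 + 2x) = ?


Expand and collect like terms; reduce coefficients mod 7:
x^0: 2·5 = 10 ≡ 3 (mod 7)
x^1: 2·2 + 4·5 = 24 ≡ 3 (mod 7)
x^2: 4·2 = 8 ≡ 1 (mod 7)
Result: 3 + 3x + x^2

f · g = 3 + 3x + x^2


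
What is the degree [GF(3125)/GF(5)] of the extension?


GF(3125) = GF(5^5), so the extension degree is 5

[GF(3125)/GF(5)] = 5


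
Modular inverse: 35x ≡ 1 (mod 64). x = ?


Use the extended Euclidean algorithm to write 1 = 35·s + 64·t; then s mod 64 is the inverse.
Euclidean algorithm:
  35 = 0·64 + 35
  64 = 1·35 + 29
  35 = 1·29 + 6
  29 = 4·6 + 5
  6 = 1·5 + 1
  5 = 5·1 + 0
gcd(35,64) = 1
Back-substitution gives: 35·(11) + 64·(-6) = 1
So 35⁻¹ ≡ 11 ≡ 11 (mod 64)
Check: 35 × 11 = 385 ≡ 1 (mod 64) ✓

35⁻¹ ≡ 11 (mod 64)


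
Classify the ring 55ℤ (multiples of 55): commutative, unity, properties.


55ℤ is a commutative ring under +,× but has no multiplicative identity (1 ∉ 55ℤ); it has no zero divisors, but without unity it is not an integral domain
Commutative: Yes
Integral domain: No
Has unity: No

55ℤ (multiples of 55): Commutative=Yes, Unity=No


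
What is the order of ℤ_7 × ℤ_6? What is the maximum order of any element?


|ℤ_7 × ℤ_6| = 7 × 6 = 42
Max element order = lcm(7,6) = 42
Cyclic? Yes (gcd=1)

|ℤ_7×ℤ_6| = 42, max element order = 42


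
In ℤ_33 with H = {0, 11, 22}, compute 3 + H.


3 + H = {3 + h (mod 33) : h ∈ H}
3+0=3, 3+11=14, 3+22=25

3 + H = {3, 14, 25}


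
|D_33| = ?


|D_n| = 2n (n rotations and n reflections)
|D_33| = 2×33 = 66

|D_33| = 66


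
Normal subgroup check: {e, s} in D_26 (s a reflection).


H = {e, s} in D_26 (s a reflection)
r·s·r⁻¹ = sr⁻² ≠ s for n ≥ 3, so {e, s} is not closed under conjugation

No, not a normal subgroup


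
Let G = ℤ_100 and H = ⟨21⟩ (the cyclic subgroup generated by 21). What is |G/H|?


|⟨21⟩| = n / gcd(21, 100) = 100 / 1 = 100
H is normal (ℤ_100 is abelian).
|G/H| = |G| / |H| = 100 / 100 = 1

|G/H| = 1


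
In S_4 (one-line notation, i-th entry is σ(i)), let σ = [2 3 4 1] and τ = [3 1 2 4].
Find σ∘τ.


σ∘τ: apply τ first, then σ
1 →τ 3 →σ 4
2 →τ 1 →σ 2
3 →τ 2 →σ 3
4 →τ 4 →σ 1

σ∘τ = [4 2 3 1]


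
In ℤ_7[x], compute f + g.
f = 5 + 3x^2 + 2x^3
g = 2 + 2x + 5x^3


Add coefficients mod 7:
x^0: 5 + 2 = 0 (mod 7)
x^1: 0 + 2 = 2 (mod 7)
x^2: 3 + 0 = 3 (mod 7)
x^3: 2 + 5 = 0 (mod 7)
Result: 2x + 3x^2

f + g = 2x + 3x^2


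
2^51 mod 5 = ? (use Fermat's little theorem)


Fermat's little theorem: if p is prime and gcd(a,p)=1, then a^(p-1) ≡ 1 (mod p)
p = 5 is prime, gcd(2,5) = 1
Reduce exponent: 51 mod 4 = 3
So 2^51 ≡ 2^3 (mod 5)
2^3 mod 5 = 3

2^51 ≡ 3 (mod 5)


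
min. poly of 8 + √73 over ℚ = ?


Let α = 8 + √73. Then α - 8 = √73, so (α - 8)² = 73, giving α² - 16α - 9 = 0. Degree 2 and α ∉ ℚ, so this is the minimal polynomial.

Minimal polynomial: x² - 16x - 9


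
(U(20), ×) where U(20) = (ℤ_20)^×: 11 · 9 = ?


Operation: multiplication mod 20
11 · 9 = (a × b) mod 20 with a = 11, b = 9

11 · 9 = 19


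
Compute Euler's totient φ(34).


Factor n: 34 = 2 × 17
φ(n) = n · ∏(1 - 1/p) over distinct primes p | n
φ(34) = 34 · (1 - 1/2) · (1 - 1/17) = 16

φ(34) = 16


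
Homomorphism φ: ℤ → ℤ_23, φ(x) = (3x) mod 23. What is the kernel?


Kernel = preimage of identity
ker(φ) = {x ∈ ℤ : 3x ≡ 0 (mod 23)}. gcd(3,23) = 1, so 3x ≡ 0 (mod 23) ⟺ x ≡ 0 (mod 23/1 = 23). Hence ker(φ) = 23ℤ

ker(φ) = 23ℤ


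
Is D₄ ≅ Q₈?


Comparing D₄ and Q₈:
D₄ has 5 elements of order 2; Q₈ has only 1

No, D₄ ≇ Q₈


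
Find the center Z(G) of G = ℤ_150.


Z(G) = {g ∈ G | gx = xg for all x ∈ G}
ℤ_150 is abelian, so Z(G) = G

Z(ℤ_150) = ℤ_150


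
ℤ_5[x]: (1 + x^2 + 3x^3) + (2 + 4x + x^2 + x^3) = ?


Add coefficients mod 5:
x^0: 1 + 2 = 3 (mod 5)
x^1: 0 + 4 = 4 (mod 5)
x^2: 1 + 1 = 2 (mod 5)
x^3: 3 + 1 = 4 (mod 5)
Result: 3 + 4x + 2x^2 + 4x^3

f + g = 3 + 4x + 2x^2 + 4x^3


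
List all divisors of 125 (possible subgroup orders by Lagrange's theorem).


Lagrange's theorem: |H| divides |G|
|G| = 125
Divisors of 125: 1, 5, 25, 125

Possible subgroup orders: {1, 5, 25, 125}


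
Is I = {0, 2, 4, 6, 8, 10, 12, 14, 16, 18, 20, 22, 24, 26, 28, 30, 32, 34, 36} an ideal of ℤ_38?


Check ideal conditions for I = {0, 2, 4, 6, 8, 10, 12, 14, 16, 18, 20, 22, 24, 26, 28, 30, 32, 34, 36} in ℤ_38:
(1) I is an additive subgroup? Yes
(2) For r ∈ ℤ_38 and a ∈ I: r·a ∈ I? Yes

Yes, I is an ideal of ℤ_38


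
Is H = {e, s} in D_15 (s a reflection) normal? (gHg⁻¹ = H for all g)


H = {e, s} in D_15 (s a reflection)
r·s·r⁻¹ = sr⁻² ≠ s for n ≥ 3, so {e, s} is not closed under conjugation

No, not a normal subgroup


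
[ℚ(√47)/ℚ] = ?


√47 has minimal polynomial x² - 47 (irreducible over ℚ since 47 is squarefree)

[ℚ(√47)/ℚ] = 2


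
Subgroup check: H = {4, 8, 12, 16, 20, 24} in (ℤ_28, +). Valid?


Subgroup test for H = {4, 8, 12, 16, 20, 24} in (ℤ_28, +):
(1) 0 ∈ H? No
(2) Closure: for all a,b ∈ H, (a+b) mod 28 ∈ H? No  [counterexample: 4 + 24 = 0 ∉ H]
(3) Inverses: for all a ∈ H, -a mod 28 ∈ H? Yes

No, H is not a subgroup of ℤ_28


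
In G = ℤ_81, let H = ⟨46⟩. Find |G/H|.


|⟨46⟩| = n / gcd(46, 81) = 81 / 1 = 81
H is normal (ℤ_81 is abelian).
|G/H| = |G| / |H| = 81 / 81 = 1

|G/H| = 1


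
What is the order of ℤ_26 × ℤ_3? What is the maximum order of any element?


|ℤ_26 × ℤ_3| = 26 × 3 = 78
Max element order = lcm(26,3) = 78
Cyclic? Yes (gcd=1)

|ℤ_26×ℤ_3| = 78, max element order = 78


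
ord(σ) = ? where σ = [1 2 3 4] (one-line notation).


Cycle decomposition: identity (all elements fixed)
Order = 1 (identity has order 1)

ord(σ) = 1


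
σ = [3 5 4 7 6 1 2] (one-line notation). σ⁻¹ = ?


To find σ⁻¹, swap domain and range:
σ(1) = 3 → σ⁻¹(3) = 1
σ(2) = 5 → σ⁻¹(5) = 2
σ(3) = 4 → σ⁻¹(4) = 3
σ(4) = 7 → σ⁻¹(7) = 4
σ(5) = 6 → σ⁻¹(6) = 5
σ(6) = 1 → σ⁻¹(1) = 6
σ(7) = 2 → σ⁻¹(2) = 7

σ⁻¹ = [6 7 1 3 2 5 4]


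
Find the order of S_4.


|S_n| = n! (number of permutations of n symbols)
|S_4| = 4! = 24

|S_4| = 24


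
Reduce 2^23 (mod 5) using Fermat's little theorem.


Fermat's little theorem: if p is prime and gcd(a,p)=1, then a^(p-1) ≡ 1 (mod p)
p = 5 is prime, gcd(2,5) = 1
Reduce exponent: 23 mod 4 = 3
So 2^23 ≡ 2^3 (mod 5)
2^3 mod 5 = 3

2^23 ≡ 3 (mod 5)


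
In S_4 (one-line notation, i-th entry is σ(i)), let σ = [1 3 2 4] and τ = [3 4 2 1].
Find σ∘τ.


σ∘τ: apply τ first, then σ
1 →τ 3 →σ 2
2 →τ 4 →σ 4
3 →τ 2 →σ 3
4 →τ 1 →σ 1

σ∘τ = [2 4 3 1]


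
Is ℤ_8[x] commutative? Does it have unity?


ℤ_8 has zero divisors (2·4 ≡ 0), and these lift to constant zero divisors in ℤ_8[x]; so not an integral domain
Commutative: Yes
Integral domain: No
Has unity: Yes

ℤ_8[x]: Commutative=Yes, Unity=Yes


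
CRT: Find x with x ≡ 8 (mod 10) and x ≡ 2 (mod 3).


m₁ = 10, m₂ = 3, gcd = 1, so CRT applies. M = m₁·m₂ = 30
Let M₁ = M/m₁ = 3, M₂ = M/m₂ = 10
Find y₁ ≡ M₁⁻¹ (mod m₁): 3⁻¹ ≡ 7 (mod 10)
Find y₂ ≡ M₂⁻¹ (mod m₂): 10⁻¹ ≡ 1 (mod 3)
x = a₁·M₁·y₁ + a₂·M₂·y₂ = 8·3·7 + 2·10·1 = 188
Reduce mod 30: x ≡ 8
Check: 8 mod 10 = 8 ✓, 8 mod 3 = 2 ✓

x ≡ 8 (mod 30)


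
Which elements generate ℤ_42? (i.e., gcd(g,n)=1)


g generates ℤ_n iff gcd(g,n) = 1
Prime factors of 42: 2, 3, 7
Generators are g ∈ {1,...,41} not divisible by any of these primes.
Generators: {1, 5, 11, 13, 17, 19, 23, 25, 29, 31, 37, 41}
Number of generators = φ(42) = 12

Generators of ℤ_42 = {1, 5, 11, 13, 17, 19, 23, 25, 29, 31, 37, 41}


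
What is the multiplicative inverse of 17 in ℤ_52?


Use the extended Euclidean algorithm to write 1 = 17·s + 52·t; then s mod 52 is the inverse.
Euclidean algorithm:
  17 = 0·52 + 17
  52 = 3·17 + 1
  17 = 17·1 + 0
gcd(17,52) = 1
Back-substitution gives: 17·(-3) + 52·(1) = 1
So 17⁻¹ ≡ -3 ≡ 49 (mod 52)
Check: 17 × 49 = 833 ≡ 1 (mod 52) ✓

17⁻¹ ≡ 49 (mod 52)


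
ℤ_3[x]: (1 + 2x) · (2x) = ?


Expand and collect like terms; reduce coefficients mod 3:
x^0: 1·0 = 0 ≡ 0 (mod 3)
x^1: 1·2 + 2·0 = 2 ≡ 2 (mod 3)
x^2: 2·2 = 4 ≡ 1 (mod 3)
Result: 2x + x^2

f · g = 2x + x^2


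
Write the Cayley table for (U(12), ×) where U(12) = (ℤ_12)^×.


Elements: {1, 5, 7, 11}
Operation: multiplication mod 12
Entry (a, b) = (a × b) mod 12

Cayley table:
   |  1 |  5 |  7 | 11
 1 |  1 |  5 |  7 | 11
 5 |  5 |  1 | 11 |  7
 7 |  7 | 11 |  1 |  5
11 | 11 |  7 |  5 |  1


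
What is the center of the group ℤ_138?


Z(G) = {g ∈ G | gx = xg for all x ∈ G}
ℤ_138 is abelian, so Z(G) = G

Z(ℤ_138) = ℤ_138


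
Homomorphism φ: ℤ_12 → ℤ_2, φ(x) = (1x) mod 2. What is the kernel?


Kernel = preimage of identity
ker(φ) = {x ∈ ℤ_12 : 1x ≡ 0 (mod 2)}. Since 2 | 12, φ is well-defined. The kernel is the cyclic subgroup ⟨2⟩ of ℤ_12 (order 6), i.e. {0, 2, 4, 6, 8, 10}

ker(φ) = {0, 2, 4, 6, 8, 10}


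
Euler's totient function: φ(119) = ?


Factor n: 119 = 7 × 17
φ(n) = n · ∏(1 - 1/p) over distinct primes p | n
φ(119) = 119 · (1 - 1/7) · (1 - 1/17) = 96

φ(119) = 96


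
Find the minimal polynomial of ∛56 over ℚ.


∛56 satisfies x³ - 56 = 0, irreducible over ℚ (no rational root; 56 is not a perfect cube)

Minimal polynomial: x³ - 56


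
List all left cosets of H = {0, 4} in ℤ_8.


H = {0, 4}, |H| = 2
Number of cosets = |G|/|H| = 8/2 = 4
0 + H = {0, 4}
1 + H = {1, 5}
2 + H = {2, 6}
3 + H = {3, 7}

Cosets: 0+H={0,4}; 1+H={1,5}; 2+H={2,6}; 3+H={3,7}


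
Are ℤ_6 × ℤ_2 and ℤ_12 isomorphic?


Comparing ℤ_6 × ℤ_2 and ℤ_12:
gcd(6,2) = 2 ≠ 1. Max element order in ℤ_6×ℤ_2 is lcm(6,2) = 6 < 12, so it has no element of order 12

No, ℤ_6 × ℤ_2 ≇ ℤ_12


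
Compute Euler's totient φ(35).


Factor n: 35 = 5 × 7
φ(n) = n · ∏(1 - 1/p) over distinct primes p | n
φ(35) = 35 · (1 - 1/5) · (1 - 1/7) = 24

φ(35) = 24


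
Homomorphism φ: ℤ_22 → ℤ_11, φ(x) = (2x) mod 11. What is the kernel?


Kernel = preimage of identity
ker(φ) = {x ∈ ℤ_22 : 2x ≡ 0 (mod 11)}. Since 11 | 22, φ is well-defined. The kernel is the cyclic subgroup ⟨11⟩ of ℤ_22 (order 2), i.e. {0, 11}

ker(φ) = {0, 11}


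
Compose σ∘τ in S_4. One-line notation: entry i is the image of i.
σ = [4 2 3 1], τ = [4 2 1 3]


σ∘τ: apply τ first, then σ
1 →τ 4 →σ 1
2 →τ 2 →σ 2
3 →τ 1 →σ 4
4 →τ 3 →σ 3

σ∘τ = [1 2 4 3]


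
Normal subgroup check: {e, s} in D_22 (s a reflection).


H = {e, s} in D_22 (s a reflection)
r·s·r⁻¹ = sr⁻² ≠ s for n ≥ 3, so {e, s} is not closed under conjugation

No, not a normal subgroup


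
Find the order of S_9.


|S_n| = n! (number of permutations of n symbols)
|S_9| = 9! = 362880

|S_9| = 362880


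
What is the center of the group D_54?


Z(G) = {g ∈ G | gx = xg for all x ∈ G}
For even n, Z(D_n) = {e, r^(n/2)}: the 180° rotation r^27 commutes with every reflection and rotation

Z(D_54) = {e, r^27}


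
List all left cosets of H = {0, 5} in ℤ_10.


H = {0, 5}, |H| = 2
Number of cosets = |G|/|H| = 10/2 = 5
0 + H = {0, 5}
1 + H = {1, 6}
2 + H = {2, 7}
3 + H = {3, 8}
4 + H = {4, 9}

Cosets: 0+H={0,5}; 1+H={1,6}; 2+H={2,7}; 3+H={3,8}; 4+H={4,9}


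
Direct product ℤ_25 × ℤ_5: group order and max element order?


|ℤ_25 × ℤ_5| = 25 × 5 = 125
Max element order = lcm(25,5) = 25
Cyclic? No (gcd=5)

|ℤ_25×ℤ_5| = 125, max element order = 25


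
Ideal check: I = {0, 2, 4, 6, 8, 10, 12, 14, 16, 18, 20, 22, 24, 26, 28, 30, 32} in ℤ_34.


Check ideal conditions for I = {0, 2, 4, 6, 8, 10, 12, 14, 16, 18, 20, 22, 24, 26, 28, 30, 32} in ℤ_34:
(1) I is an additive subgroup? Yes
(2) For r ∈ ℤ_34 and a ∈ I: r·a ∈ I? Yes

Yes, I is an ideal of ℤ_34


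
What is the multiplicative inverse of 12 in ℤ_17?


Use the extended Euclidean algorithm to write 1 = 12·s + 17·t; then s mod 17 is the inverse.
Euclidean algorithm:
  12 = 0·17 + 12
  17 = 1·12 + 5
  12 = 2·5 + 2
  5 = 2·2 + 1
  2 = 2·1 + 0
gcd(12,17) = 1
Back-substitution gives: 12·(-7) + 17·(5) = 1
So 12⁻¹ ≡ -7 ≡ 10 (mod 17)
Check: 12 × 10 = 120 ≡ 1 (mod 17) ✓

12⁻¹ ≡ 10 (mod 17)


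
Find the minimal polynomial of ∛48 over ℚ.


∛48 satisfies x³ - 48 = 0, irreducible over ℚ (no rational root; 48 is not a perfect cube)

Minimal polynomial: x³ - 48


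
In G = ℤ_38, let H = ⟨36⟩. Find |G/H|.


|⟨36⟩| = n / gcd(36, 38) = 38 / 2 = 19
H is normal (ℤ_38 is abelian).
|G/H| = |G| / |H| = 38 / 19 = 2

|G/H| = 2


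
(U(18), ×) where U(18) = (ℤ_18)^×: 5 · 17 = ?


Operation: multiplication mod 18
5 · 17 = (a × b) mod 18 with a = 5, b = 17

5 · 17 = 13


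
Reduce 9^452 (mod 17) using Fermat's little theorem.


Fermat's little theorem: if p is prime and gcd(a,p)=1, then a^(p-1) ≡ 1 (mod p)
p = 17 is prime, gcd(9,17) = 1
Reduce exponent: 452 mod 16 = 4
So 9^452 ≡ 9^4 (mod 17)
9^4 mod 17 = 16

9^452 ≡ 16 (mod 17)


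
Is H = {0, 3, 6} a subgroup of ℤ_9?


Subgroup test for H = {0, 3, 6} in (ℤ_9, +):
(1) 0 ∈ H? Yes
(2) Closure: for all a,b ∈ H, (a+b) mod 9 ∈ H? Yes
(3) Inverses: for all a ∈ H, -a mod 9 ∈ H? Yes

Yes, H is a subgroup of ℤ_9


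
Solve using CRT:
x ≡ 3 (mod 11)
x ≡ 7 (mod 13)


m₁ = 11, m₂ = 13, gcd = 1, so CRT applies. M = m₁·m₂ = 143
Let M₁ = M/m₁ = 13, M₂ = M/m₂ = 11
Find y₁ ≡ M₁⁻¹ (mod m₁): 13⁻¹ ≡ 6 (mod 11)
Find y₂ ≡ M₂⁻¹ (mod m₂): 11⁻¹ ≡ 6 (mod 13)
x = a₁·M₁·y₁ + a₂·M₂·y₂ = 3·13·6 + 7·11·6 = 696
Reduce mod 143: x ≡ 124
Check: 124 mod 11 = 3 ✓, 124 mod 13 = 7 ✓

x ≡ 124 (mod 143)


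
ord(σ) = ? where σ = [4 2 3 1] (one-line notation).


Cycle decomposition: (1 4)
Cycle lengths: 2
Order = lcm(2) = 2

ord(σ) = 2


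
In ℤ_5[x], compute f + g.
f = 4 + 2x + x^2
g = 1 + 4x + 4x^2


Add coefficients mod 5:
x^0: 4 + 1 = 0 (mod 5)
x^1: 2 + 4 = 1 (mod 5)
x^2: 1 + 4 = 0 (mod 5)
Result: x

f + g = x


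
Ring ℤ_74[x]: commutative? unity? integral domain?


ℤ_74 has zero divisors (2·37 ≡ 0), and these lift to constant zero divisors in ℤ_74[x]; so not an integral domain
Commutative: Yes
Integral domain: No
Has unity: Yes

ℤ_74[x]: Commutative=Yes, Unity=Yes


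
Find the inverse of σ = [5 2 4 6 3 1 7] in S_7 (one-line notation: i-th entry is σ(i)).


To find σ⁻¹, swap domain and range:
σ(1) = 5 → σ⁻¹(5) = 1
σ(2) = 2 → σ⁻¹(2) = 2
σ(3) = 4 → σ⁻¹(4) = 3
σ(4) = 6 → σ⁻¹(6) = 4
σ(5) = 3 → σ⁻¹(3) = 5
σ(6) = 1 → σ⁻¹(1) = 6
σ(7) = 7 → σ⁻¹(7) = 7

σ⁻¹ = [6 2 5 3 1 4 7]


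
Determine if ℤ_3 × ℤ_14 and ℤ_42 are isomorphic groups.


Comparing ℤ_3 × ℤ_14 and ℤ_42:
gcd(3,14) = 1, so ℤ_3 × ℤ_14 ≅ ℤ_42 (CRT)

Yes, ℤ_3 × ℤ_14 ≅ ℤ_42


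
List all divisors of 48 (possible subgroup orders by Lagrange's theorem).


Lagrange's theorem: |H| divides |G|
|G| = 48
Divisors of 48: 1, 2, 3, 4, 6, 8, 12, 16, 24, 48

Possible subgroup orders: {1, 2, 3, 4, 6, 8, 12, 16, 24, 48}


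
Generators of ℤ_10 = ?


g generates ℤ_n iff gcd(g,n) = 1
Checking each g ∈ {1,...,9}:
gcd(1,10) = 1
gcd(2,10) = 2
gcd(3,10) = 1
gcd(4,10) = 2
gcd(5,10) = 5
gcd(6,10) = 2
gcd(7,10) = 1
gcd(8,10) = 2
gcd(9,10) = 1
Generators: {1, 3, 7, 9}
Number of generators = φ(10) = 4

Generators of ℤ_10 = {1, 3, 7, 9}


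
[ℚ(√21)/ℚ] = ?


√21 has minimal polynomial x² - 21 (irreducible over ℚ since 21 is squarefree)

[ℚ(√21)/ℚ] = 2


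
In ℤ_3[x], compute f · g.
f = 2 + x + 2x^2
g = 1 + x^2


Expand and collect like terms; reduce coefficients mod 3:
x^0: 2·1 = 2 ≡ 2 (mod 3)
x^1: 2·0 + 1·1 = 1 ≡ 1 (mod 3)
x^2: 2·1 + 1·0 + 2·1 = 4 ≡ 1 (mod 3)
x^3: 1·1 + 2·0 = 1 ≡ 1 (mod 3)
x^4: 2·1 = 2 ≡ 2 (mod 3)
Result: 2 + x + x^2 + x^3 + 2x^4

f · g = 2 + x + x^2 + x^3 + 2x^4
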